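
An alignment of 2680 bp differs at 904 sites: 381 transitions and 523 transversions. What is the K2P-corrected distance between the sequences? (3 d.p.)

P = 381/2680 ≈ 0.142164 and Q = 523/2680 ≈ 0.195149.
Under the Kimura two-parameter model, d = −½ ln(1 − 2P − Q) − ¼ ln(1 − 2Q).
1 − 2P − Q = 0.520523, giving −½ ln(0.520523) = 0.326461.
1 − 2Q = 0.609702, giving −¼ ln(0.609702) = 0.123696.
d = 0.326461 + 0.123696 = 0.450157.

0.450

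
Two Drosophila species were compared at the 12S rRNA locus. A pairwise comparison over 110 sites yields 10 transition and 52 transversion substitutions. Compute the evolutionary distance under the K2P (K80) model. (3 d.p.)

P = 10/110 ≈ 0.090909 and Q = 52/110 ≈ 0.472727.
Under the Kimura two-parameter model, d = −½ ln(1 − 2P − Q) − ¼ ln(1 − 2Q).
1 − 2P − Q = 0.345455, giving −½ ln(0.345455) = 0.531446.
1 − 2Q = 0.054546, giving −¼ ln(0.054546) = 0.727178.
d = 0.531446 + 0.727178 = 1.258624.

1.259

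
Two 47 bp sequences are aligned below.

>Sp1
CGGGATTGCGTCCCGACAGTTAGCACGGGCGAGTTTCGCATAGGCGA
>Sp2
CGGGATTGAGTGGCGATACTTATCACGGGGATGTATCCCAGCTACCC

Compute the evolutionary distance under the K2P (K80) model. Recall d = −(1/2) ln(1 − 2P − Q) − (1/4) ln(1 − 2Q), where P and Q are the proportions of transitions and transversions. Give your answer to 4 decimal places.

Of 47 sites, 3 differences are transitions and 14 are transversions, so P = 3/47 ≈ 0.06383 and Q = 14/47 ≈ 0.297872.
Under the Kimura two-parameter model, d = −½ ln(1 − 2P − Q) − ¼ ln(1 − 2Q).
1 − 2P − Q = 0.574468, giving −½ ln(0.574468) = 0.277155.
1 − 2Q = 0.404256, giving −¼ ln(0.404256) = 0.226427.
d = 0.277155 + 0.226427 = 0.503582.

0.5036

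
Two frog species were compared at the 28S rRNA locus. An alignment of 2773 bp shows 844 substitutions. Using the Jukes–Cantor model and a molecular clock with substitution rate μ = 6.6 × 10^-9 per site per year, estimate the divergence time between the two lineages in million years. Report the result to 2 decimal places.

p = 844/2773 ≈ 0.304364.
d = −(3/4) ln(1 − 4p/3) = −0.75 ln(1 − 0.405819) = −0.75 ln(0.594181)
  = −0.75 × (-0.520571) = 0.390428 substitutions/site.
Under a molecular clock d = 2μt, so t = d/(2μ) = 0.390428 / (2 × 6.6 × 10^-9) = 29.58 million years.

29.58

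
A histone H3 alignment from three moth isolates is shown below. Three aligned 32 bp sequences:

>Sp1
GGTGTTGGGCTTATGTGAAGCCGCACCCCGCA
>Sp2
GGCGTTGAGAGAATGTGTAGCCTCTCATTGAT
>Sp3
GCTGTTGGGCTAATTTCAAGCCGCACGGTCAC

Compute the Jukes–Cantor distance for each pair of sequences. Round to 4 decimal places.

Sp1–Sp2: 13/32 sites differ → p = 0.40625, d = −0.75 ln(1 − 0.541667) = 0.585119 ≈ 0.5851.
Sp1–Sp3: 10/32 sites differ → p = 0.3125, d = −0.75 ln(1 − 0.416667) = 0.404248 ≈ 0.4042.
Sp2–Sp3: 14/32 sites differ → p = 0.4375, d = −0.75 ln(1 − 0.583333) = 0.656601 ≈ 0.6566.

d(Sp1,Sp2) = 0.5851, d(Sp1,Sp3) = 0.4042, d(Sp2,Sp3) = 0.6566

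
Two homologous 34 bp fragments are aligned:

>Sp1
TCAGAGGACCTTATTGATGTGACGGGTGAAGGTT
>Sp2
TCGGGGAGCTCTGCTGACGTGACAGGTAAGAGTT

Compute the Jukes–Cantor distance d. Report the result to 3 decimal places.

The sequences differ at 13 of 34 sites, so p = 13/34 ≈ 0.382353.
d = −(3/4) ln(1 − 4p/3) = −0.75 ln(1 − 0.509804) = −0.75 ln(0.490196)
  = −0.75 × (-0.712950) = 0.534713 substitutions/site.

0.535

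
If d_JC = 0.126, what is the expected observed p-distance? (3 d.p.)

0.116

p = (3/4)(1 − e^(−4d/3)) = 0.75 × (1 − e^(-0.168)) = 0.75 × (1 − 0.845354) = 0.115985.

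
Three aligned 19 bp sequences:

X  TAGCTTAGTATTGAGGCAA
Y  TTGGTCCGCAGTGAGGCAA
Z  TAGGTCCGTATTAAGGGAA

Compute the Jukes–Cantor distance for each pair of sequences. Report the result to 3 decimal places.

d(X,Y) = 0.410, d(X,Z) = 0.324, d(Y,Z) = 0.324

X–Y: 6/19 sites differ → p ≈ 0.315789, d = −0.75 ln(1 − 0.421052) = 0.409907 ≈ 0.410.
X–Z: 5/19 sites differ → p ≈ 0.263158, d = −0.75 ln(1 − 0.350877) = 0.324100 ≈ 0.324.
Y–Z: 5/19 sites differ → p ≈ 0.263158, d = −0.75 ln(1 − 0.350877) = 0.324100 ≈ 0.324.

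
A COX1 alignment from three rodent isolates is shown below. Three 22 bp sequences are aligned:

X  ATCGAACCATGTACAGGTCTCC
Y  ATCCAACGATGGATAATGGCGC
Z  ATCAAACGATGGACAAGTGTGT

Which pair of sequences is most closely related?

X–Y: 10/22 differ, p = 0.455, d = 0.699.
X–Z: 7/22 differ, p = 0.318, d = 0.414.
Y–Z: 6/22 differ, p = 0.273, d = 0.339.
The smallest distance is between Y and Z.

Y and Z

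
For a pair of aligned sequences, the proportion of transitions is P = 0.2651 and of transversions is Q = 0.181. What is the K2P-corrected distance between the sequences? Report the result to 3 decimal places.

0.733

Under the Kimura two-parameter model, d = −½ ln(1 − 2P − Q) − ¼ ln(1 − 2Q).
1 − 2P − Q = 0.2888, giving −½ ln(0.2888) = 0.621010.
1 − 2Q = 0.638, giving −¼ ln(0.638) = 0.112354.
d = 0.621010 + 0.112354 = 0.733364.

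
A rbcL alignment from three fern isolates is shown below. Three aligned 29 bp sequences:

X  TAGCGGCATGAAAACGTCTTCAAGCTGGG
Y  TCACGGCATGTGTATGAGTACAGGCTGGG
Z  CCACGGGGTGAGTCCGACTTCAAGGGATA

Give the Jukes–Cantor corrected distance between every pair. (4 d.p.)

d(X,Y) = 0.4618, d(X,Z) = 0.7739, d(Y,Z) = 0.7739

X–Y: 10/29 sites differ → p ≈ 0.344828, d = −0.75 ln(1 − 0.459771) = 0.461822 ≈ 0.4618.
X–Z: 14/29 sites differ → p ≈ 0.482759, d = −0.75 ln(1 − 0.643679) = 0.773942 ≈ 0.7739.
Y–Z: 14/29 sites differ → p ≈ 0.482759, d = −0.75 ln(1 − 0.643679) = 0.773942 ≈ 0.7739.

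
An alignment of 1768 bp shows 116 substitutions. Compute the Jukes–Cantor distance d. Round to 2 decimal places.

p = 116/1768 ≈ 0.065611.
d = −(3/4) ln(1 − 4p/3) = −0.75 ln(1 − 0.087481) = −0.75 ln(0.912519)
  = −0.75 × (-0.091546) = 0.068660 substitutions/site.

0.07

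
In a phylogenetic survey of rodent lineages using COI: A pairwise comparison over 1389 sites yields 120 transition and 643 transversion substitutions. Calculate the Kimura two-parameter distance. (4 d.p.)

P = 120/1389 ≈ 0.086393 and Q = 643/1389 ≈ 0.462923.
Under the Kimura two-parameter model, d = −½ ln(1 − 2P − Q) − ¼ ln(1 − 2Q).
1 − 2P − Q = 0.364291, giving −½ ln(0.364291) = 0.504901.
1 − 2Q = 0.074154, giving −¼ ln(0.074154) = 0.650403.
d = 0.504901 + 0.650403 = 1.155304.

1.1553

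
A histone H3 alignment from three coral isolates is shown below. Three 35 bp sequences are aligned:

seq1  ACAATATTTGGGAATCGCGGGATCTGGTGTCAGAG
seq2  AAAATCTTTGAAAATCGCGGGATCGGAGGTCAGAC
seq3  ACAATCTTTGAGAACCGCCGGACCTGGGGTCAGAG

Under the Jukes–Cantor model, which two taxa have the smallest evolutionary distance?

seq1 and seq3

seq1–seq2: 8/35 differ, p = 0.229, d = 0.273.
seq1–seq3: 6/35 differ, p = 0.171, d = 0.195.
seq2–seq3: 8/35 differ, p = 0.229, d = 0.273.
The smallest distance is between seq1 and seq3.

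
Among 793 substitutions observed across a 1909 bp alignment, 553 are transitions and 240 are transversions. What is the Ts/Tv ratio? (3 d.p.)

R = 553/240 = 2.304166… ≈ 2.304 (to 3 d.p.).

2.304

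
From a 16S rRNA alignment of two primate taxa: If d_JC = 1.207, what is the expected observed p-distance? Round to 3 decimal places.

0.600

p = (3/4)(1 − e^(−4d/3)) = 0.75 × (1 − e^(-1.609333)) = 0.75 × (1 − 0.200021) = 0.599984.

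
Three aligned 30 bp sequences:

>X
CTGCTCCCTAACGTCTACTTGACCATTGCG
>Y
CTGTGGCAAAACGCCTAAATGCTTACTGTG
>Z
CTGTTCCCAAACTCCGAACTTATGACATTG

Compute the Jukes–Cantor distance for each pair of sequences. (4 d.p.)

X–Y: 13/30 sites differ → p ≈ 0.433333, d = −0.75 ln(1 − 0.577777) = 0.646666 ≈ 0.6467.
X–Z: 14/30 sites differ → p ≈ 0.466667, d = −0.75 ln(1 − 0.622223) = 0.730088 ≈ 0.7301.
Y–Z: 11/30 sites differ → p ≈ 0.366667, d = −0.75 ln(1 − 0.488889) = 0.503376 ≈ 0.5034.

d(X,Y) = 0.6467, d(X,Z) = 0.7301, d(Y,Z) = 0.5034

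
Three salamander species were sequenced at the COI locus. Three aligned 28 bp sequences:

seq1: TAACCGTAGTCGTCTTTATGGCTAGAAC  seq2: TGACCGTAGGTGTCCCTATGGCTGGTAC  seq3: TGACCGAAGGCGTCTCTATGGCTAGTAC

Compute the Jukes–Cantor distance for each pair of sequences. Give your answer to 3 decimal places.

seq1–seq2: 7/28 sites differ → p = 0.25, d = −0.75 ln(1 − 0.333333) = 0.304098 ≈ 0.304.
seq1–seq3: 5/28 sites differ → p ≈ 0.178571, d = −0.75 ln(1 − 0.238095) = 0.203950 ≈ 0.204.
seq2–seq3: 4/28 sites differ → p ≈ 0.142857, d = −0.75 ln(1 − 0.190476) = 0.158482 ≈ 0.158.

d(seq1,seq2) = 0.304, d(seq1,seq3) = 0.204, d(seq2,seq3) = 0.158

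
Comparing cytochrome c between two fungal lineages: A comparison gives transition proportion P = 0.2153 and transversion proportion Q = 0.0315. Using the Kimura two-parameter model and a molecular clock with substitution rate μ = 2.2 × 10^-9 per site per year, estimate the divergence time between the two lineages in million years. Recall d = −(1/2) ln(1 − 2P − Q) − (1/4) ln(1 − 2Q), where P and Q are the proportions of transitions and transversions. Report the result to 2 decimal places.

Under the Kimura two-parameter model, d = −½ ln(1 − 2P − Q) − ¼ ln(1 − 2Q).
1 − 2P − Q = 0.5379, giving −½ ln(0.5379) = 0.310041.
1 − 2Q = 0.937, giving −¼ ln(0.937) = 0.016268.
d = 0.310041 + 0.016268 = 0.326309.
Under a molecular clock d = 2μt, so t = d/(2μ) = 0.326309 / (2 × 2.2 × 10^-9) = 74.16 million years.

74.16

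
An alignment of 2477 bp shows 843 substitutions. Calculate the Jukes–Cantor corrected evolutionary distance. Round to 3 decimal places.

0.454

p = 843/2477 ≈ 0.340331.
d = −(3/4) ln(1 − 4p/3) = −0.75 ln(1 − 0.453775) = −0.75 ln(0.546225)
  = −0.75 × (-0.604724) = 0.453543 substitutions/site.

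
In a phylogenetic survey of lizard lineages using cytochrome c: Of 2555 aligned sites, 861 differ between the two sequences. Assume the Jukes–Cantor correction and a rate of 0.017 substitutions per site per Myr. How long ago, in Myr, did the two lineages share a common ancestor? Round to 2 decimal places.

p = 861/2555 ≈ 0.336986.
d = −(3/4) ln(1 − 4p/3) = −0.75 ln(1 − 0.449315) = −0.75 ln(0.550685)
  = −0.75 × (-0.596592) = 0.447444 substitutions/site.
Under a molecular clock d = 2μt, so t = d/(2μ) = 0.447444 / (2 × 0.017) = 13.16 Myr.

13.16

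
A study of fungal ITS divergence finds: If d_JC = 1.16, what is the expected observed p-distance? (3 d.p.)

p = (3/4)(1 − e^(−4d/3)) = 0.75 × (1 − e^(-1.546667)) = 0.75 × (1 − 0.212957) = 0.590282.

0.590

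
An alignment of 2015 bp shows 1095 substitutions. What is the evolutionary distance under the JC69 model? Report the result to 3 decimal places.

p = 1095/2015 ≈ 0.543424.
d = −(3/4) ln(1 − 4p/3) = −0.75 ln(1 − 0.724565) = −0.75 ln(0.275435)
  = −0.75 × (-1.289404) = 0.967053 substitutions/site.

0.967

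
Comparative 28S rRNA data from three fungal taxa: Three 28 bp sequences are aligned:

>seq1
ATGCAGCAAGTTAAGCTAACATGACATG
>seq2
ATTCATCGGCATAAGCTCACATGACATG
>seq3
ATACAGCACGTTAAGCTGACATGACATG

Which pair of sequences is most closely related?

seq1 and seq3

seq1–seq2: 7/28 differ, p = 0.250, d = 0.304.
seq1–seq3: 3/28 differ, p = 0.107, d = 0.116.
seq2–seq3: 7/28 differ, p = 0.250, d = 0.304.
The smallest distance is between seq1 and seq3.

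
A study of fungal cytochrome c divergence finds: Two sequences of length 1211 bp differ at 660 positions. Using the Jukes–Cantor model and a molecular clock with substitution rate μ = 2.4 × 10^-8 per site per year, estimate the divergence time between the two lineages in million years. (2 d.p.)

20.27

p = 660/1211 ≈ 0.545004.
d = −(3/4) ln(1 − 4p/3) = −0.75 ln(1 − 0.726672) = −0.75 ln(0.273328)
  = −0.75 × (-1.297083) = 0.972812 substitutions/site.
Under a molecular clock d = 2μt, so t = d/(2μ) = 0.972812 / (2 × 2.4 × 10^-8) = 20.27 million years.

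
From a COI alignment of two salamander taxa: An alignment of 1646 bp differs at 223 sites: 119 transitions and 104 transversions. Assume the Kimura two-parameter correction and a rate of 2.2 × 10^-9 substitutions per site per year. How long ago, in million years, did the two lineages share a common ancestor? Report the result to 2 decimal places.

34.14

P = 119/1646 ≈ 0.072296 and Q = 104/1646 ≈ 0.063183.
Under the Kimura two-parameter model, d = −½ ln(1 − 2P − Q) − ¼ ln(1 − 2Q).
1 − 2P − Q = 0.792225, giving −½ ln(0.792225) = 0.116455.
1 − 2Q = 0.873634, giving −¼ ln(0.873634) = 0.033773.
d = 0.116455 + 0.033773 = 0.150228.
Under a molecular clock d = 2μt, so t = d/(2μ) = 0.150228 / (2 × 2.2 × 10^-9) = 34.14 million years.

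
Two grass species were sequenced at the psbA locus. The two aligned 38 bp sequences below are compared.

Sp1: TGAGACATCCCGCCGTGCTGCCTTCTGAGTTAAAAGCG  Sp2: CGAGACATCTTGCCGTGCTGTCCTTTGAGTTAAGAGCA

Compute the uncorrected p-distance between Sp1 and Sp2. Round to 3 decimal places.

0.211

The sequences differ at 8 of 38 positions (sites 1, 10, 11, 21, 23, 25, 34, 38).
p = 8/38 = 0.210526… ≈ 0.211 (to 3 d.p.).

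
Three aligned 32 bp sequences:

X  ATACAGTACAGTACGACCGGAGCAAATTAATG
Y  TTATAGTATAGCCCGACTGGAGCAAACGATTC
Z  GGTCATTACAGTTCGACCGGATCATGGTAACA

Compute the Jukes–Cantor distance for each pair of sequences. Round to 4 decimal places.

d(X,Y) = 0.4042, d(X,Z) = 0.4598, d(Y,Z) = 0.9241

X–Y: 10/32 sites differ → p = 0.3125, d = −0.75 ln(1 − 0.416667) = 0.404248 ≈ 0.4042.
X–Z: 11/32 sites differ → p = 0.34375, d = −0.75 ln(1 − 0.458333) = 0.459828 ≈ 0.4598.
Y–Z: 17/32 sites differ → p = 0.53125, d = −0.75 ln(1 − 0.708333) = 0.924107 ≈ 0.9241.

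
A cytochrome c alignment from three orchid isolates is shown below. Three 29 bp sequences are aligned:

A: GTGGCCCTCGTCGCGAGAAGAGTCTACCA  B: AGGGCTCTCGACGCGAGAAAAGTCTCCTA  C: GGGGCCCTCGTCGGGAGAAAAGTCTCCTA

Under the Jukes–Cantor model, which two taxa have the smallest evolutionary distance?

A–B: 7/29 differ, p = 0.241, d = 0.291.
A–C: 5/29 differ, p = 0.172, d = 0.196.
B–C: 4/29 differ, p = 0.138, d = 0.152.
The smallest distance is between B and C.

B and C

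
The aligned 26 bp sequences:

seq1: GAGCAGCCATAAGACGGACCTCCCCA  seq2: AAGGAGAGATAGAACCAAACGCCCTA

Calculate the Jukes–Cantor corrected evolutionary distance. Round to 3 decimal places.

The sequences differ at 11 of 26 sites, so p = 11/26 ≈ 0.423077.
d = −(3/4) ln(1 − 4p/3) = −0.75 ln(1 − 0.564103) = −0.75 ln(0.435897)
  = −0.75 × (-0.830349) = 0.622762 substitutions/site.

0.623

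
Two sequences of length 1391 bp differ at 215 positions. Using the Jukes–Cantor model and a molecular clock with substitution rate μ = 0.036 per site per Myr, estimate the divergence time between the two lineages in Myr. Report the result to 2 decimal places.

2.40

p = 215/1391 ≈ 0.154565.
d = −(3/4) ln(1 − 4p/3) = −0.75 ln(1 − 0.206087) = −0.75 ln(0.793913)
  = −0.75 × (-0.230781) = 0.173086 substitutions/site.
Under a molecular clock d = 2μt, so t = d/(2μ) = 0.173086 / (2 × 0.036) = 2.40 Myr.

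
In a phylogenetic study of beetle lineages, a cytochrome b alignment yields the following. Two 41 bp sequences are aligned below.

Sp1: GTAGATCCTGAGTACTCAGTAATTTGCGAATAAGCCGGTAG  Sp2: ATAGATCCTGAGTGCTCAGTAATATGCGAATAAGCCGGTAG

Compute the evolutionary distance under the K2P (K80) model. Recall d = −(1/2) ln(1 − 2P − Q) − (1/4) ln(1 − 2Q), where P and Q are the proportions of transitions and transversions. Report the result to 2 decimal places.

0.08

Of 41 sites, 2 differences are transitions and 1 are transversions, so P = 2/41 ≈ 0.04878 and Q = 1/41 ≈ 0.02439.
Under the Kimura two-parameter model, d = −½ ln(1 − 2P − Q) − ¼ ln(1 − 2Q).
1 − 2P − Q = 0.87805, giving −½ ln(0.87805) = 0.065026.
1 − 2Q = 0.95122, giving −¼ ln(0.95122) = 0.012502.
d = 0.065026 + 0.012502 = 0.077528.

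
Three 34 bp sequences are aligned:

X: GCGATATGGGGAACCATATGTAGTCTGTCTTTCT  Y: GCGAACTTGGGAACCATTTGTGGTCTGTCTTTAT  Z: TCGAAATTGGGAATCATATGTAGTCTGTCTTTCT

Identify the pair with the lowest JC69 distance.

X and Z

X–Y: 6/34 differ, p = 0.176, d = 0.201.
X–Z: 4/34 differ, p = 0.118, d = 0.128.
Y–Z: 6/34 differ, p = 0.176, d = 0.201.
The smallest distance is between X and Z.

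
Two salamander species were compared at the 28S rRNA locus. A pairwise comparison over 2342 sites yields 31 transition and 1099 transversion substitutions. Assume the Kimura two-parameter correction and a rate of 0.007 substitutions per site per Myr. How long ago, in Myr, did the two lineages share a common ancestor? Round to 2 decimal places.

P = 31/2342 ≈ 0.013237 and Q = 1099/2342 ≈ 0.469257.
Under the Kimura two-parameter model, d = −½ ln(1 − 2P − Q) − ¼ ln(1 − 2Q).
1 − 2P − Q = 0.504269, giving −½ ln(0.504269) = 0.342323.
1 − 2Q = 0.061486, giving −¼ ln(0.061486) = 0.697236.
d = 0.342323 + 0.697236 = 1.039559.
Under a molecular clock d = 2μt, so t = d/(2μ) = 1.039559 / (2 × 0.007) = 74.25 Myr.

74.25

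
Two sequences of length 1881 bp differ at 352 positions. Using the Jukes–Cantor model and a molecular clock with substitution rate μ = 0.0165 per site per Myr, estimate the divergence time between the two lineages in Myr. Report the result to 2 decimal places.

6.52

p = 352/1881 ≈ 0.187135.
d = −(3/4) ln(1 − 4p/3) = −0.75 ln(1 − 0.249513) = −0.75 ln(0.750487)
  = −0.75 × (-0.287033) = 0.215275 substitutions/site.
Under a molecular clock d = 2μt, so t = d/(2μ) = 0.215275 / (2 × 0.0165) = 6.52 Myr.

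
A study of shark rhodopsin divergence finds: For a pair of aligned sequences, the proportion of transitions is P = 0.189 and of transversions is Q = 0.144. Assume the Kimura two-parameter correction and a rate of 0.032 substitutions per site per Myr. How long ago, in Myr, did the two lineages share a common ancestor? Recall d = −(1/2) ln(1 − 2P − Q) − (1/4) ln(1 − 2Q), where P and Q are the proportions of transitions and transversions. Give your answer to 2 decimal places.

Under the Kimura two-parameter model, d = −½ ln(1 − 2P − Q) − ¼ ln(1 − 2Q).
1 − 2P − Q = 0.478, giving −½ ln(0.478) = 0.369072.
1 − 2Q = 0.712, giving −¼ ln(0.712) = 0.084919.
d = 0.369072 + 0.084919 = 0.453991.
Under a molecular clock d = 2μt, so t = d/(2μ) = 0.453991 / (2 × 0.032) = 7.09 Myr.

7.09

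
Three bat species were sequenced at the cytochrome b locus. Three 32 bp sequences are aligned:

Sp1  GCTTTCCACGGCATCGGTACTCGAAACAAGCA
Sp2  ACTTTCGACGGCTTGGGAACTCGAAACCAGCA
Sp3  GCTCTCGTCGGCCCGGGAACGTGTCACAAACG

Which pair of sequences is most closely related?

Sp1–Sp2: 6/32 differ, p = 0.188, d = 0.216.
Sp1–Sp3: 13/32 differ, p = 0.406, d = 0.585.
Sp2–Sp3: 12/32 differ, p = 0.375, d = 0.520.
The smallest distance is between Sp1 and Sp2.

Sp1 and Sp2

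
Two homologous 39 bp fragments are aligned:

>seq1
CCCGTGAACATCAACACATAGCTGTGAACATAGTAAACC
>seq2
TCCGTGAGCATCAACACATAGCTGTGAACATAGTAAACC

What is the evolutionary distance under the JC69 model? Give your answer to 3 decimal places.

0.053

The sequences differ at 2 of 39 sites (1, 8), so p = 2/39 ≈ 0.051282.
d = −(3/4) ln(1 − 4p/3) = −0.75 ln(1 − 0.068376) = −0.75 ln(0.931624)
  = −0.75 × (-0.070826) = 0.053120 substitutions/site.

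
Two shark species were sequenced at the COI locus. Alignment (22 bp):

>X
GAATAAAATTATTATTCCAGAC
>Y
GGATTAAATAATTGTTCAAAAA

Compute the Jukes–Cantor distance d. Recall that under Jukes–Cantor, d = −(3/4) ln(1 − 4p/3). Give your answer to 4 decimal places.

0.4141

The sequences differ at 7 of 22 sites (2, 5, 10, 14, 18, 20, 22), so p = 7/22 ≈ 0.318182.
d = −(3/4) ln(1 − 4p/3) = −0.75 ln(1 − 0.424243) = −0.75 ln(0.575757)
  = −0.75 × (-0.552070) = 0.414053 substitutions/site.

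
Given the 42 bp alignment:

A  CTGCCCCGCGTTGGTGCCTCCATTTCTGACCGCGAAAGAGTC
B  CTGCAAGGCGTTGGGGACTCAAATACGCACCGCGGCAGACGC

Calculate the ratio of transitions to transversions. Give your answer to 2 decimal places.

0.08

Transitions are A↔G and C↔T; transversions are all other mismatches.
Transitions: 1. Transversions: 13.
R = 1/13 = 0.076923… ≈ 0.08 (to 2 d.p.).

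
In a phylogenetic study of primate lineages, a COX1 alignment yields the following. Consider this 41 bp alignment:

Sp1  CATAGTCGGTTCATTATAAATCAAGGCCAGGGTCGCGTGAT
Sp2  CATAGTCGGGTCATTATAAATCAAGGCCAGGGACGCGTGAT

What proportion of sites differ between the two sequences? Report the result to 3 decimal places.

The sequences differ at 2 of 41 positions (sites 10, 33).
p = 2/41 = 0.048780… ≈ 0.049 (to 3 d.p.).

0.049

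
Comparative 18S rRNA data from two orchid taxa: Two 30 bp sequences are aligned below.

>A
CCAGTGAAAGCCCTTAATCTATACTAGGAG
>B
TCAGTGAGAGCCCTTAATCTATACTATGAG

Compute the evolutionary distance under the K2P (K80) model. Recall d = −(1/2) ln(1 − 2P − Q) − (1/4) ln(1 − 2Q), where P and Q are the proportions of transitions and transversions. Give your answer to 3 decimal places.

Of 30 sites, 2 differences are transitions and 1 are transversions, so P = 2/30 ≈ 0.066667 and Q = 1/30 ≈ 0.033333.
Under the Kimura two-parameter model, d = −½ ln(1 − 2P − Q) − ¼ ln(1 − 2Q).
1 − 2P − Q = 0.833333, giving −½ ln(0.833333) = 0.091161.
1 − 2Q = 0.933334, giving −¼ ln(0.933334) = 0.017248.
d = 0.091161 + 0.017248 = 0.108409.

0.108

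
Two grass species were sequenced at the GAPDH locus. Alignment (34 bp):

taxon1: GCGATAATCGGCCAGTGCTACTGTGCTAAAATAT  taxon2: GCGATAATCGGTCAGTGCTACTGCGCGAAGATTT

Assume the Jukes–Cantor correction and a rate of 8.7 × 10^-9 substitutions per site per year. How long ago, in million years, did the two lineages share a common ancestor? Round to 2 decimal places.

The sequences differ at 5 of 34 sites (12, 24, 27, 30, 33), so p = 5/34 ≈ 0.147059.
d = −(3/4) ln(1 − 4p/3) = −0.75 ln(1 − 0.196079) = −0.75 ln(0.803921)
  = −0.75 × (-0.218254) = 0.163691 substitutions/site.
Under a molecular clock d = 2μt, so t = d/(2μ) = 0.163691 / (2 × 8.7 × 10^-9) = 9.41 million years.

9.41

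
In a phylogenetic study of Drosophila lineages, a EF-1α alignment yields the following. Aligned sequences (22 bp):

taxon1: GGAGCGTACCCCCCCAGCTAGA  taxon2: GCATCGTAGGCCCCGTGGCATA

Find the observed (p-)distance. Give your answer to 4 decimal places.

The sequences differ at 9 of 22 positions (sites 2, 4, 9, 10, 15, 16, 18, 19, 21).
p = 9/22 = 0.409090… ≈ 0.4091 (to 4 d.p.).

0.4091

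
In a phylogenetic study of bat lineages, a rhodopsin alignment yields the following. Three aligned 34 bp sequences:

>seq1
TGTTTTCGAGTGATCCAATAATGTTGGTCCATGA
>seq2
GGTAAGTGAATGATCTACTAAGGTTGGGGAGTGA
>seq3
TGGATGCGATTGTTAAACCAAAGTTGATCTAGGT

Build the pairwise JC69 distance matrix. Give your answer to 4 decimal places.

seq1–seq2: 13/34 sites differ → p ≈ 0.382353, d = −0.75 ln(1 − 0.509804) = 0.534712 ≈ 0.5347.
seq1–seq3: 14/34 sites differ → p ≈ 0.411765, d = −0.75 ln(1 − 0.54902) = 0.597249 ≈ 0.5972.
seq2–seq3: 17/34 sites differ → p = 0.5, d = −0.75 ln(1 − 0.666667) = 0.823960 ≈ 0.8240.

d(seq1,seq2) = 0.5347, d(seq1,seq3) = 0.5972, d(seq2,seq3) = 0.8240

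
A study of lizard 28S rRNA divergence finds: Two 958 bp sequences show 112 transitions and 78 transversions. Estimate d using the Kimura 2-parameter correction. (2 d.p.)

0.23

P = 112/958 ≈ 0.11691 and Q = 78/958 ≈ 0.08142.
Under the Kimura two-parameter model, d = −½ ln(1 − 2P − Q) − ¼ ln(1 − 2Q).
1 − 2P − Q = 0.68476, giving −½ ln(0.68476) = 0.189343.
1 − 2Q = 0.83716, giving −¼ ln(0.83716) = 0.044435.
d = 0.189343 + 0.044435 = 0.233778.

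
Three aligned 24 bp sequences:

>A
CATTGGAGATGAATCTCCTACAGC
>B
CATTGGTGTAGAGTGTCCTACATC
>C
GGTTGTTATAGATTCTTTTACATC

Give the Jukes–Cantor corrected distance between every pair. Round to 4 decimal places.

d(A,B) = 0.3041, d(A,C) = 0.7083, d(B,C) = 0.4408

A–B: 6/24 sites differ → p = 0.25, d = −0.75 ln(1 − 0.333333) = 0.304098 ≈ 0.3041.
A–C: 11/24 sites differ → p ≈ 0.458333, d = −0.75 ln(1 − 0.611111) = 0.708346 ≈ 0.7083.
B–C: 8/24 sites differ → p ≈ 0.333333, d = −0.75 ln(1 − 0.444444) = 0.440839 ≈ 0.4408.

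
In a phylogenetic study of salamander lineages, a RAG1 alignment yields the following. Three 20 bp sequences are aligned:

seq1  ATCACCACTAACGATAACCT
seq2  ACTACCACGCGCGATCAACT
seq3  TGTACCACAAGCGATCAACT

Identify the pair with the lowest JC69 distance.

seq1–seq2: 7/20 differ, p = 0.350, d = 0.471.
seq1–seq3: 7/20 differ, p = 0.350, d = 0.471.
seq2–seq3: 4/20 differ, p = 0.200, d = 0.233.
The smallest distance is between seq2 and seq3.

seq2 and seq3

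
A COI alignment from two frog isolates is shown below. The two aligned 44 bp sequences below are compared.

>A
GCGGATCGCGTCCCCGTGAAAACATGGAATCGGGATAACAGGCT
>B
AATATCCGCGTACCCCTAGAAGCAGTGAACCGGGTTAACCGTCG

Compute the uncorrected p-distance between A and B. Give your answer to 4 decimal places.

0.4091

The sequences differ at 18 of 44 positions.
p = 18/44 = 0.409090… ≈ 0.4091 (to 4 d.p.).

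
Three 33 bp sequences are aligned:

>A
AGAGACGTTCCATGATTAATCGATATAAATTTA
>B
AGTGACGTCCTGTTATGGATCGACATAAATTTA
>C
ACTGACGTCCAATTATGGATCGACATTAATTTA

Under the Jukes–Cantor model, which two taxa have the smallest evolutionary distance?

A–B: 8/33 differ, p = 0.242, d = 0.293.
A–C: 9/33 differ, p = 0.273, d = 0.339.
B–C: 4/33 differ, p = 0.121, d = 0.132.
The smallest distance is between B and C.

B and C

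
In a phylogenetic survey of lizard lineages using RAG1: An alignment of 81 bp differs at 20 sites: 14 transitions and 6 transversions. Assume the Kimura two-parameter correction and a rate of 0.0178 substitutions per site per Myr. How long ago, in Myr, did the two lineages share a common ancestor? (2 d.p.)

8.77

P = 14/81 ≈ 0.17284 and Q = 6/81 ≈ 0.074074.
Under the Kimura two-parameter model, d = −½ ln(1 − 2P − Q) − ¼ ln(1 − 2Q).
1 − 2P − Q = 0.580246, giving −½ ln(0.580246) = 0.272152.
1 − 2Q = 0.851852, giving −¼ ln(0.851852) = 0.040086.
d = 0.272152 + 0.040086 = 0.312238.
Under a molecular clock d = 2μt, so t = d/(2μ) = 0.312238 / (2 × 0.0178) = 8.77 Myr.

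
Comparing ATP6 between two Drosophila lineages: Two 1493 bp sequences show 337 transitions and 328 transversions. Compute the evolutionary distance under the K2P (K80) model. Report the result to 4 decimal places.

P = 337/1493 ≈ 0.22572 and Q = 328/1493 ≈ 0.219692.
Under the Kimura two-parameter model, d = −½ ln(1 − 2P − Q) − ¼ ln(1 − 2Q).
1 − 2P − Q = 0.328868, giving −½ ln(0.328868) = 0.556049.
1 − 2Q = 0.560616, giving −¼ ln(0.560616) = 0.144680.
d = 0.556049 + 0.144680 = 0.700729.

0.7007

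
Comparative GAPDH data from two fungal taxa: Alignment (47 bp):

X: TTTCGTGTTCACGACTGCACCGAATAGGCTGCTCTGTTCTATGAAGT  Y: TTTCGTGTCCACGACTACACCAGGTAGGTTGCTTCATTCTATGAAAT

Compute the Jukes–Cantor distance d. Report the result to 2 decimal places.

The sequences differ at 10 of 47 sites (9, 17, 22, 23, 24, 29, 34, 35, 36, 46), so p = 10/47 ≈ 0.212766.
d = −(3/4) ln(1 − 4p/3) = −0.75 ln(1 − 0.283688) = −0.75 ln(0.716312)
  = −0.75 × (-0.333639) = 0.250229 substitutions/site.

0.25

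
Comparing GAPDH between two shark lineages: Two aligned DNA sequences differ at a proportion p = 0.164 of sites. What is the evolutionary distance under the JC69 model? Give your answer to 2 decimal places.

d = −(3/4) ln(1 − 4p/3) = −0.75 ln(1 − 0.218667) = −0.75 ln(0.781333)
  = −0.75 × (-0.246754) = 0.185066 substitutions/site.

0.19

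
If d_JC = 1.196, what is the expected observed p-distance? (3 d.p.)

p = (3/4)(1 − e^(−4d/3)) = 0.75 × (1 − e^(-1.594667)) = 0.75 × (1 − 0.202976) = 0.597768.

0.598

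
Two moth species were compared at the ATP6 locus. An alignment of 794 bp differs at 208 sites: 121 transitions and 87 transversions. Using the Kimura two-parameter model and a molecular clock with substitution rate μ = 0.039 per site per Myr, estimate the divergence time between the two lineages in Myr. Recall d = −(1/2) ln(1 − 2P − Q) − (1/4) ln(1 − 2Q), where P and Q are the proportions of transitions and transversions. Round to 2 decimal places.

4.22

P = 121/794 ≈ 0.152393 and Q = 87/794 ≈ 0.109572.
Under the Kimura two-parameter model, d = −½ ln(1 − 2P − Q) − ¼ ln(1 − 2Q).
1 − 2P − Q = 0.585642, giving −½ ln(0.585642) = 0.267523.
1 − 2Q = 0.780856, giving −¼ ln(0.780856) = 0.061841.
d = 0.267523 + 0.061841 = 0.329364.
Under a molecular clock d = 2μt, so t = d/(2μ) = 0.329364 / (2 × 0.039) = 4.22 Myr.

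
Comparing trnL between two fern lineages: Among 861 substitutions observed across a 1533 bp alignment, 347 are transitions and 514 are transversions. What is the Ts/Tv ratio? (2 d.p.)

R = 347/514 = 0.675097… ≈ 0.68 (to 2 d.p.).

0.68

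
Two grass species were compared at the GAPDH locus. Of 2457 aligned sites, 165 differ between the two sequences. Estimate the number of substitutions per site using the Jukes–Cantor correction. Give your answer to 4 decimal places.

p = 165/2457 ≈ 0.067155.
d = −(3/4) ln(1 − 4p/3) = −0.75 ln(1 − 0.08954) = −0.75 ln(0.91046)
  = −0.75 × (-0.093805) = 0.070354 substitutions/site.

0.0704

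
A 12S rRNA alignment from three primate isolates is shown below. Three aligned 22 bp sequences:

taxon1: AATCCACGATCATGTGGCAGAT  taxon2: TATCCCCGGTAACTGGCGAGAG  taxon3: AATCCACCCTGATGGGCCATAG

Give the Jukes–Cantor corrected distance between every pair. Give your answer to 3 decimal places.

d(taxon1,taxon2) = 0.699, d(taxon1,taxon3) = 0.414, d(taxon2,taxon3) = 0.591

taxon1–taxon2: 10/22 sites differ → p ≈ 0.454545, d = −0.75 ln(1 − 0.60606) = 0.698667 ≈ 0.699.
taxon1–taxon3: 7/22 sites differ → p ≈ 0.318182, d = −0.75 ln(1 − 0.424243) = 0.414052 ≈ 0.414.
taxon2–taxon3: 9/22 sites differ → p ≈ 0.409091, d = −0.75 ln(1 − 0.545455) = 0.591344 ≈ 0.591.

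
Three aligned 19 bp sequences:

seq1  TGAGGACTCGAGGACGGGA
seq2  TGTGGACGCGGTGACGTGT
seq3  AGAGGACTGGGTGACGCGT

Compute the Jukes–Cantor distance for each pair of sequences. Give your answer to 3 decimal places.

d(seq1,seq2) = 0.410, d(seq1,seq3) = 0.410, d(seq2,seq3) = 0.324

seq1–seq2: 6/19 sites differ → p ≈ 0.315789, d = −0.75 ln(1 − 0.421052) = 0.409907 ≈ 0.410.
seq1–seq3: 6/19 sites differ → p ≈ 0.315789, d = −0.75 ln(1 − 0.421052) = 0.409907 ≈ 0.410.
seq2–seq3: 5/19 sites differ → p ≈ 0.263158, d = −0.75 ln(1 − 0.350877) = 0.324100 ≈ 0.324.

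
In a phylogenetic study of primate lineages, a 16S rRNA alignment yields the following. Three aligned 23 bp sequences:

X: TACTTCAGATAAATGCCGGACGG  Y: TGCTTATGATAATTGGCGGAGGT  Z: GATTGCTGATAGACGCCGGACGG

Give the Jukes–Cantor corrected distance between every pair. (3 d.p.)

d(X,Y) = 0.390, d(X,Z) = 0.321, d(Y,Z) = 0.761

X–Y: 7/23 sites differ → p ≈ 0.304348, d = −0.75 ln(1 − 0.405797) = 0.390401 ≈ 0.390.
X–Z: 6/23 sites differ → p ≈ 0.26087, d = −0.75 ln(1 − 0.347827) = 0.320584 ≈ 0.321.
Y–Z: 11/23 sites differ → p ≈ 0.478261, d = −0.75 ln(1 − 0.637681) = 0.761423 ≈ 0.761.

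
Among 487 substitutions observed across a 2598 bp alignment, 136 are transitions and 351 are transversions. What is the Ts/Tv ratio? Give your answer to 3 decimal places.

0.387

R = 136/351 = 0.387464… ≈ 0.387 (to 3 d.p.).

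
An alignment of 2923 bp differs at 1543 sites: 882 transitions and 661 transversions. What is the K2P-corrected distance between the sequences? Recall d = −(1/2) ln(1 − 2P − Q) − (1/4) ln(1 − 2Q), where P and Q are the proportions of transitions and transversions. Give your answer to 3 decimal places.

P = 882/2923 ≈ 0.301745 and Q = 661/2923 ≈ 0.226138.
Under the Kimura two-parameter model, d = −½ ln(1 − 2P − Q) − ¼ ln(1 − 2Q).
1 − 2P − Q = 0.170372, giving −½ ln(0.170372) = 0.884885.
1 − 2Q = 0.547724, giving −¼ ln(0.547724) = 0.150496.
d = 0.884885 + 0.150496 = 1.035381.

1.035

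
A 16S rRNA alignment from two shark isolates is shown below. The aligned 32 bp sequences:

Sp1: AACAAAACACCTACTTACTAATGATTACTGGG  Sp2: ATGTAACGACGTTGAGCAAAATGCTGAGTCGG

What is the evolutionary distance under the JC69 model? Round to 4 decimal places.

0.9241

The sequences differ at 17 of 32 sites, so p = 17/32 = 0.53125.
d = −(3/4) ln(1 − 4p/3) = −0.75 ln(1 − 0.708333) = −0.75 ln(0.291667)
  = −0.75 × (-1.232143) = 0.924107 substitutions/site.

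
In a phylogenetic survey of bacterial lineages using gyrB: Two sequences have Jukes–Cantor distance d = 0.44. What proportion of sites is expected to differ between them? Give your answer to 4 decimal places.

0.3329

p = (3/4)(1 − e^(−4d/3)) = 0.75 × (1 − e^(-0.586667)) = 0.75 × (1 − 0.556178) = 0.332867.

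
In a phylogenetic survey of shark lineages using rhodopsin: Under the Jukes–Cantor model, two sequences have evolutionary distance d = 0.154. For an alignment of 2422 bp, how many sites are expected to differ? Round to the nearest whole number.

337

Invert JC69: p = (3/4)(1 − e^(−4d/3)) = 0.75 × (1 − e^(-0.205333)) = 0.75 × (1 − 0.814376) = 0.139218.
Expected differing sites = pL ≈ 0.139218 × 2422 = 337.185996 ≈ 337.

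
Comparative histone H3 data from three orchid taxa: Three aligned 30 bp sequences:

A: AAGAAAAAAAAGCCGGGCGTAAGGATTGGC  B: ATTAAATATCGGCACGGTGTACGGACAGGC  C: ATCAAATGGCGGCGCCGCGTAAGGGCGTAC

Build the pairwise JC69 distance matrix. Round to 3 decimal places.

A–B: 12/30 sites differ → p = 0.4, d = −0.75 ln(1 − 0.533333) = 0.571605 ≈ 0.572.
A–C: 15/30 sites differ → p = 0.5, d = −0.75 ln(1 − 0.666667) = 0.823960 ≈ 0.824.
B–C: 11/30 sites differ → p ≈ 0.366667, d = −0.75 ln(1 − 0.488889) = 0.503376 ≈ 0.503.

d(A,B) = 0.572, d(A,C) = 0.824, d(B,C) = 0.503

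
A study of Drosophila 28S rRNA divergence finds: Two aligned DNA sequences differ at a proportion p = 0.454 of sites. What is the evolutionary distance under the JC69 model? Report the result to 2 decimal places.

d = −(3/4) ln(1 − 4p/3) = −0.75 ln(1 − 0.605333) = −0.75 ln(0.394667)
  = −0.75 × (-0.929713) = 0.697285 substitutions/site.

0.70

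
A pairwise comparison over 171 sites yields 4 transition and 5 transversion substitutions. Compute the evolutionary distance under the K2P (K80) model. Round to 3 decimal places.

P = 4/171 ≈ 0.023392 and Q = 5/171 ≈ 0.02924.
Under the Kimura two-parameter model, d = −½ ln(1 − 2P − Q) − ¼ ln(1 − 2Q).
1 − 2P − Q = 0.923976, giving −½ ln(0.923976) = 0.039535.
1 − 2Q = 0.94152, giving −¼ ln(0.94152) = 0.015065.
d = 0.039535 + 0.015065 = 0.054600.

0.055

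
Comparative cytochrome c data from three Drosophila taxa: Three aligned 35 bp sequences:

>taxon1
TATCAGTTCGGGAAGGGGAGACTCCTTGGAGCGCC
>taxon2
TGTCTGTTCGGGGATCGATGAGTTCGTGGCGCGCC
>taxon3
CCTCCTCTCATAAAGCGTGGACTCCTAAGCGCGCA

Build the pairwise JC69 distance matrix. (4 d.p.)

d(taxon1,taxon2) = 0.4073, d(taxon1,taxon3) = 0.6355, d(taxon2,taxon3) = 0.8681

taxon1–taxon2: 11/35 sites differ → p ≈ 0.314286, d = −0.75 ln(1 − 0.419048) = 0.407315 ≈ 0.4073.
taxon1–taxon3: 15/35 sites differ → p ≈ 0.428571, d = −0.75 ln(1 − 0.571428) = 0.635472 ≈ 0.6355.
taxon2–taxon3: 18/35 sites differ → p ≈ 0.514286, d = −0.75 ln(1 − 0.685715) = 0.868091 ≈ 0.8681.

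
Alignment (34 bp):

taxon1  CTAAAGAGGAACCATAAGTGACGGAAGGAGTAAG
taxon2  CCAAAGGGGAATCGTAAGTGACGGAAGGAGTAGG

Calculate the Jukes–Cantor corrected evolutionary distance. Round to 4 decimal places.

0.1637

The sequences differ at 5 of 34 sites (2, 7, 12, 14, 33), so p = 5/34 ≈ 0.147059.
d = −(3/4) ln(1 − 4p/3) = −0.75 ln(1 − 0.196079) = −0.75 ln(0.803921)
  = −0.75 × (-0.218254) = 0.163691 substitutions/site.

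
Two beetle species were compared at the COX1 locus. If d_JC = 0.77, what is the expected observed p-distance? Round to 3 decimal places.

0.481

p = (3/4)(1 − e^(−4d/3)) = 0.75 × (1 − e^(-1.026667)) = 0.75 × (1 − 0.358199) = 0.481351.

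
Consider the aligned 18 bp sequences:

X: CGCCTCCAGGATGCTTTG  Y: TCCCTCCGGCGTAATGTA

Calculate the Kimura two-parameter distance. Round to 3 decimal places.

Of 18 sites, 5 differences are transitions and 4 are transversions, so P = 5/18 ≈ 0.277778 and Q = 4/18 ≈ 0.222222.
Under the Kimura two-parameter model, d = −½ ln(1 − 2P − Q) − ¼ ln(1 − 2Q).
1 − 2P − Q = 0.222222, giving −½ ln(0.222222) = 0.752039.
1 − 2Q = 0.555556, giving −¼ ln(0.555556) = 0.146946.
d = 0.752039 + 0.146946 = 0.898985.

0.899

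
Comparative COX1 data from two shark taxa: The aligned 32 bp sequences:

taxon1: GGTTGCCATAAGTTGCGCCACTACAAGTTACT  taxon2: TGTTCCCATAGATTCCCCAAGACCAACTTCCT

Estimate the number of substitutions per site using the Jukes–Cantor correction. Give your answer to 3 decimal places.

The sequences differ at 12 of 32 sites, so p = 12/32 = 0.375.
d = −(3/4) ln(1 − 4p/3) = −0.75 ln(1 − 0.5) = −0.75 ln(0.5)
  = −0.75 × (-0.693147) = 0.519860 substitutions/site.

0.520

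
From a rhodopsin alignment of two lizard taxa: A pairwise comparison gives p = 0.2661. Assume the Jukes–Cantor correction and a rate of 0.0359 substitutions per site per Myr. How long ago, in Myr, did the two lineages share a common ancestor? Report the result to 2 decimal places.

d = −(3/4) ln(1 − 4p/3) = −0.75 ln(1 − 0.3548) = −0.75 ln(0.6452)
  = −0.75 × (-0.438195) = 0.328646 substitutions/site.
Under a molecular clock d = 2μt, so t = d/(2μ) = 0.328646 / (2 × 0.0359) = 4.58 Myr.

4.58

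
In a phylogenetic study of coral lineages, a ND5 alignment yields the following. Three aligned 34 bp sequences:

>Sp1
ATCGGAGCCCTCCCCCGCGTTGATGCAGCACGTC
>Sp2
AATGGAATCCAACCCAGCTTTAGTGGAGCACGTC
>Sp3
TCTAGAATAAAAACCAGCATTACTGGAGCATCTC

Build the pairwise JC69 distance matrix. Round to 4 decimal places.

Sp1–Sp2: 11/34 sites differ → p ≈ 0.323529, d = −0.75 ln(1 − 0.431372) = 0.423397 ≈ 0.4234.
Sp1–Sp3: 18/34 sites differ → p ≈ 0.529412, d = −0.75 ln(1 − 0.705883) = 0.917833 ≈ 0.9178.
Sp2–Sp3: 10/34 sites differ → p ≈ 0.294118, d = −0.75 ln(1 − 0.392157) = 0.373379 ≈ 0.3734.

d(Sp1,Sp2) = 0.4234, d(Sp1,Sp3) = 0.9178, d(Sp2,Sp3) = 0.3734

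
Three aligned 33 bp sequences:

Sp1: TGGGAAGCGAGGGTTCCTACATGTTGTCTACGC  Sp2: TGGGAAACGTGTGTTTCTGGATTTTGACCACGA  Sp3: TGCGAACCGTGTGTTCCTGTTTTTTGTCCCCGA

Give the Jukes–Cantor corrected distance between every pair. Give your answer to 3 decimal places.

Sp1–Sp2: 10/33 sites differ → p ≈ 0.30303, d = −0.75 ln(1 − 0.40404) = 0.388186 ≈ 0.388.
Sp1–Sp3: 11/33 sites differ → p ≈ 0.333333, d = −0.75 ln(1 − 0.444444) = 0.440839 ≈ 0.441.
Sp2–Sp3: 7/33 sites differ → p ≈ 0.212121, d = −0.75 ln(1 − 0.282828) = 0.249330 ≈ 0.249.

d(Sp1,Sp2) = 0.388, d(Sp1,Sp3) = 0.441, d(Sp2,Sp3) = 0.249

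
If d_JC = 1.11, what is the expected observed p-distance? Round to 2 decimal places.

0.58

p = (3/4)(1 − e^(−4d/3)) = 0.75 × (1 − e^(-1.48)) = 0.75 × (1 − 0.227638) = 0.579272.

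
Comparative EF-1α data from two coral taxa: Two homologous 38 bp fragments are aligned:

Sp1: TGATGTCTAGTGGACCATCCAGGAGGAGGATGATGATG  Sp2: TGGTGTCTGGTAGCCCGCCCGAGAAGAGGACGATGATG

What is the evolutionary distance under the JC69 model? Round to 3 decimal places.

The sequences differ at 10 of 38 sites (3, 9, 12, 14, 17, 18, 21, 22, 25, 31), so p = 10/38 ≈ 0.263158.
d = −(3/4) ln(1 − 4p/3) = −0.75 ln(1 − 0.350877) = −0.75 ln(0.649123)
  = −0.75 × (-0.432133) = 0.324100 substitutions/site.

0.324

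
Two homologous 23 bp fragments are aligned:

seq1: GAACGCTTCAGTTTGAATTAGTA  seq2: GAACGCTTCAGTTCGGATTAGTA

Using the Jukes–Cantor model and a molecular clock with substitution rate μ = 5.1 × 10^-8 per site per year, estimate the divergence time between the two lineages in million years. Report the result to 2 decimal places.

The sequences differ at 2 of 23 sites (14, 16), so p = 2/23 ≈ 0.086957.
d = −(3/4) ln(1 − 4p/3) = −0.75 ln(1 − 0.115943) = −0.75 ln(0.884057)
  = −0.75 × (-0.123234) = 0.092426 substitutions/site.
Under a molecular clock d = 2μt, so t = d/(2μ) = 0.092426 / (2 × 5.1 × 10^-8) = 0.91 million years.

0.91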